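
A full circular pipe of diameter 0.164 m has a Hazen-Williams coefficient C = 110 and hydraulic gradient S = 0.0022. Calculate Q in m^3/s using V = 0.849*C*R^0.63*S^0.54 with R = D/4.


For a full circular pipe, R = D/4 = 0.164/4 = 0.041 m.
V = 0.849 * 110 * 0.041^0.63 * 0.0022^0.54
  = 0.849 * 110 * 0.133676 * 0.03672
  = 0.4584 m/s.
Pipe area A = pi*D^2/4 = pi*0.164^2/4 = 0.0211 m^2.
Q = A * V = 0.0211 * 0.4584 = 0.0097 m^3/s.

0.0097


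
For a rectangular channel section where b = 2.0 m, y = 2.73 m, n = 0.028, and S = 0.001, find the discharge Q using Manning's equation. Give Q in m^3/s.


For a rectangular channel, the cross-sectional area A = b * y = 2.0 * 2.73 = 5.46 m^2.
The wetted perimeter P = b + 2y = 2.0 + 2*2.73 = 7.46 m.
Hydraulic radius R = A/P = 5.46/7.46 = 0.7319 m.
Velocity V = (1/n)*R^(2/3)*S^(1/2) = (1/0.028)*0.7319^(2/3)*0.001^(1/2) = 0.9172 m/s.
Discharge Q = A * V = 5.46 * 0.9172 = 5.008 m^3/s.

5.008


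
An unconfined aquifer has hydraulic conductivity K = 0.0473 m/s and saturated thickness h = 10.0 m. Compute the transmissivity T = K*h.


Transmissivity is defined as T = K * h.
T = 0.0473 * 10.0
  = 0.473 m^2/s.

0.473


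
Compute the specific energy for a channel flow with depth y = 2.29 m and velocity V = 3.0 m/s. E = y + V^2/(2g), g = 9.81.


Specific energy E = y + V^2/(2g).
Velocity head = V^2/(2g) = 3.0^2 / (2*9.81) = 9.0 / 19.62 = 0.4587 m.
E = 2.29 + 0.4587 = 2.7487 m.

2.7487


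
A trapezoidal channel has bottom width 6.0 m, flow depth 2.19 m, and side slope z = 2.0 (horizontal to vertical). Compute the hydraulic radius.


For a trapezoidal section with side slope z:
A = (b + z*y)*y = (6.0 + 2.0*2.19)*2.19 = 22.732 m^2.
P = b + 2*y*sqrt(1 + z^2) = 6.0 + 2*2.19*sqrt(1 + 2.0^2) = 15.794 m.
R = A/P = 22.732 / 15.794 = 1.4393 m.

1.4393


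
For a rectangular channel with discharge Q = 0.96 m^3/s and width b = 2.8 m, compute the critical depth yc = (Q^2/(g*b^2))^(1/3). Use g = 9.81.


Using yc = (Q^2 / (g * b^2))^(1/3):
Q^2 = 0.96^2 = 0.92.
g * b^2 = 9.81 * 2.8^2 = 9.81 * 7.84 = 76.91.
Q^2 / (g*b^2) = 0.92 / 76.91 = 0.012.
yc = 0.012^(1/3) = 0.2288 m.

0.2288


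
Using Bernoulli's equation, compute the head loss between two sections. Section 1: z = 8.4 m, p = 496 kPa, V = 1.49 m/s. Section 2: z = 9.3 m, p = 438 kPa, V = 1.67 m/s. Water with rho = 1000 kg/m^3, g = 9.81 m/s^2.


Total head at each section: H = z + p/(rho*g) + V^2/(2g).
H1 = 8.4 + 496*1000/(1000*9.81) + 1.49^2/(2*9.81)
   = 8.4 + 50.561 + 0.1132
   = 59.074 m.
H2 = 9.3 + 438*1000/(1000*9.81) + 1.67^2/(2*9.81)
   = 9.3 + 44.648 + 0.1421
   = 54.09 m.
h_L = H1 - H2 = 59.074 - 54.09 = 4.983 m.

4.983


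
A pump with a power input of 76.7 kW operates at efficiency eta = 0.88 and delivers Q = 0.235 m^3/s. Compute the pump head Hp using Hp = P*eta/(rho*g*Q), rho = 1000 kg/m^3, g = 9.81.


Pump head formula: Hp = P * eta / (rho * g * Q).
Numerator: P * eta = 76.7 * 1000 * 0.88 = 67496.0 W.
Denominator: rho * g * Q = 1000 * 9.81 * 0.235 = 2305.35.
Hp = 67496.0 / 2305.35 = 29.28 m.

29.28


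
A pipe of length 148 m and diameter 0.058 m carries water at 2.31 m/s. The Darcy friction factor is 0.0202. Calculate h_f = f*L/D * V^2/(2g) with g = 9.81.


Darcy-Weisbach equation: h_f = f * (L/D) * V^2/(2g).
f * L/D = 0.0202 * 148/0.058 = 51.5448.
V^2/(2g) = 2.31^2 / (2*9.81) = 5.3361 / 19.62 = 0.272 m.
h_f = 51.5448 * 0.272 = 14.019 m.

14.019


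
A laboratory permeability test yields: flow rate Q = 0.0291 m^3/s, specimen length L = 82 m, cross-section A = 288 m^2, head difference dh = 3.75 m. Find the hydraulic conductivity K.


From K = Q*L / (A*dh):
Numerator: Q*L = 0.0291 * 82 = 2.3862.
Denominator: A*dh = 288 * 3.75 = 1080.0.
K = 2.3862 / 1080.0 = 0.002209 m/s.

0.002209


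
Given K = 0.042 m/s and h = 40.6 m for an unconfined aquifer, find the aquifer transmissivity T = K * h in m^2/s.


Transmissivity is defined as T = K * h.
T = 0.042 * 40.6
  = 1.7052 m^2/s.

1.7052


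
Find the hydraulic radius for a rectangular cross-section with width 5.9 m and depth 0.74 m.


For a rectangular section:
Flow area A = b * y = 5.9 * 0.74 = 4.37 m^2.
Wetted perimeter P = b + 2y = 5.9 + 2*0.74 = 7.38 m.
Hydraulic radius R = A/P = 4.37 / 7.38 = 0.5916 m.

0.5916


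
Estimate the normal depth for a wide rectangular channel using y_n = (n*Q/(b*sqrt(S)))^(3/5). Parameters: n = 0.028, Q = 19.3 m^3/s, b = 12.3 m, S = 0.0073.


We use the wide-channel approximation y_n = (n*Q/(b*sqrt(S)))^(3/5).
sqrt(S) = sqrt(0.0073) = 0.08544.
Numerator: n*Q = 0.028 * 19.3 = 0.5404.
Denominator: b*sqrt(S) = 12.3 * 0.08544 = 1.050912.
arg = 0.5142.
y_n = 0.5142^(3/5) = 0.6709 m.

0.6709


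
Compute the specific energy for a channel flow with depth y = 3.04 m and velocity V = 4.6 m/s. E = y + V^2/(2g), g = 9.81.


Specific energy E = y + V^2/(2g).
Velocity head = V^2/(2g) = 4.6^2 / (2*9.81) = 21.16 / 19.62 = 1.0785 m.
E = 3.04 + 1.0785 = 4.1185 m.

4.1185


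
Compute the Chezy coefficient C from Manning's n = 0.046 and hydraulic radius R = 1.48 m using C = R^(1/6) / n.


The Chezy coefficient relates to Manning's n through C = R^(1/6) / n.
R^(1/6) = 1.48^(1/6) = 1.067522.
C = 1.067522 / 0.046 = 23.21 m^(1/2)/s.

23.21


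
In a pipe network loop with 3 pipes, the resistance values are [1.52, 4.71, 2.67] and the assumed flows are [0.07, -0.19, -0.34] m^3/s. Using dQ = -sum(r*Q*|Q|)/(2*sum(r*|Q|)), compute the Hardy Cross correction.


Numerator terms (r*Q*|Q|): 1.52*0.07*|0.07| = 0.0074; 4.71*-0.19*|-0.19| = -0.17; 2.67*-0.34*|-0.34| = -0.3087.
Sum of numerator = -0.4712.
Denominator terms (r*|Q|): 1.52*|0.07| = 0.1064; 4.71*|-0.19| = 0.8949; 2.67*|-0.34| = 0.9078.
2 * sum of denominator = 2 * 1.9091 = 3.8182.
dQ = --0.4712 / 3.8182 = 0.1234 m^3/s.

0.1234


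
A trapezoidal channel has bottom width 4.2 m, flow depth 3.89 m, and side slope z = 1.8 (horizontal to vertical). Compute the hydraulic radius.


For a trapezoidal section with side slope z:
A = (b + z*y)*y = (4.2 + 1.8*3.89)*3.89 = 43.576 m^2.
P = b + 2*y*sqrt(1 + z^2) = 4.2 + 2*3.89*sqrt(1 + 1.8^2) = 20.22 m.
R = A/P = 43.576 / 20.22 = 2.1551 m.

2.1551


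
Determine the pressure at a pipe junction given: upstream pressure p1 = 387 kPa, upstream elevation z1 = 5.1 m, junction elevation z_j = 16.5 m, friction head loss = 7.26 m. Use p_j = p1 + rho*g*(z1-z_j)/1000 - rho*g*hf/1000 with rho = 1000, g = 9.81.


Junction pressure: p_j = p1 + rho*g*(z1 - z_j)/1000 - rho*g*hf/1000.
Elevation term = 1000*9.81*(5.1 - 16.5)/1000 = -111.834 kPa.
Friction term = 1000*9.81*7.26/1000 = 71.221 kPa.
p_j = 387 + -111.834 - 71.221 = 203.95 kPa.

203.95


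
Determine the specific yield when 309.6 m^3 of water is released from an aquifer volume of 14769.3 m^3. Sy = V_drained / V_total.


Specific yield Sy = Volume drained / Total volume.
Sy = 309.6 / 14769.3
   = 0.021.

0.021


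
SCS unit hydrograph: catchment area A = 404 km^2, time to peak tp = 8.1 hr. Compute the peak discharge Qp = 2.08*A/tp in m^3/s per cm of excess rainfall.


SCS formula: Qp = 2.08 * A / tp.
Qp = 2.08 * 404 / 8.1
   = 840.32 / 8.1
   = 103.74 m^3/s per cm.

103.74


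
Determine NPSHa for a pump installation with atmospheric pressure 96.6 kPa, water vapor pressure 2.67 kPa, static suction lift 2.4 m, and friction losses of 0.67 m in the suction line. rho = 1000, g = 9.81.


NPSHa = p_atm/(rho*g) - z_s - hf_s - p_vap/(rho*g).
p_atm/(rho*g) = 96.6*1000 / (1000*9.81) = 9.847 m.
p_vap/(rho*g) = 2.67*1000 / (1000*9.81) = 0.272 m.
NPSHa = 9.847 - 2.4 - 0.67 - 0.272
      = 6.5 m.

6.5


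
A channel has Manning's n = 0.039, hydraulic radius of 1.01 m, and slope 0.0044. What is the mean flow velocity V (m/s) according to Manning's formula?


Manning's equation gives V = (1/n) * R^(2/3) * S^(1/2).
First, compute R^(2/3) = 1.01^(2/3) = 1.0067.
Next, S^(1/2) = 0.0044^(1/2) = 0.066332.
Then 1/n = 1/0.039 = 25.64.
V = 25.64 * 1.0067 * 0.066332 = 1.7122 m/s.

1.7122


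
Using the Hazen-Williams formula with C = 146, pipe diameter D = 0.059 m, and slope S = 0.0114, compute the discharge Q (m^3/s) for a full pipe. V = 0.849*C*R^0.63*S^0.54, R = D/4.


For a full circular pipe, R = D/4 = 0.059/4 = 0.0147 m.
V = 0.849 * 146 * 0.0147^0.63 * 0.0114^0.54
  = 0.849 * 146 * 0.0702 * 0.089275
  = 0.7768 m/s.
Pipe area A = pi*D^2/4 = pi*0.059^2/4 = 0.0027 m^2.
Q = A * V = 0.0027 * 0.7768 = 0.0021 m^3/s.

0.0021


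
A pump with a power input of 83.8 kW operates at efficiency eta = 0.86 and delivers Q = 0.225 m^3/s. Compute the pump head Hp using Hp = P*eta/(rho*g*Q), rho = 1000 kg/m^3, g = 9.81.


Pump head formula: Hp = P * eta / (rho * g * Q).
Numerator: P * eta = 83.8 * 1000 * 0.86 = 72068.0 W.
Denominator: rho * g * Q = 1000 * 9.81 * 0.225 = 2207.25.
Hp = 72068.0 / 2207.25 = 32.65 m.

32.65


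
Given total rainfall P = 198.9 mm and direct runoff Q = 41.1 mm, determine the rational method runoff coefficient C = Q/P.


The runoff coefficient C = runoff depth / rainfall depth.
C = 41.1 / 198.9
  = 0.2066.

0.2066


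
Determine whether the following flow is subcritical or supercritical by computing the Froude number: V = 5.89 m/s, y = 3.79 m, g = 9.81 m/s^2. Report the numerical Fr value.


The Froude number is defined as Fr = V / sqrt(g*y).
g*y = 9.81 * 3.79 = 37.1799.
sqrt(g*y) = sqrt(37.1799) = 6.0975.
Fr = 5.89 / 6.0975 = 0.966.
Since Fr < 1, the flow is subcritical.

0.966


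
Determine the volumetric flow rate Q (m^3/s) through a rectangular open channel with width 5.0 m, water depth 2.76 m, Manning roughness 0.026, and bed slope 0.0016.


For a rectangular channel, the cross-sectional area A = b * y = 5.0 * 2.76 = 13.8 m^2.
The wetted perimeter P = b + 2y = 5.0 + 2*2.76 = 10.52 m.
Hydraulic radius R = A/P = 13.8/10.52 = 1.3118 m.
Velocity V = (1/n)*R^(2/3)*S^(1/2) = (1/0.026)*1.3118^(2/3)*0.0016^(1/2) = 1.8436 m/s.
Discharge Q = A * V = 13.8 * 1.8436 = 25.441 m^3/s.

25.441


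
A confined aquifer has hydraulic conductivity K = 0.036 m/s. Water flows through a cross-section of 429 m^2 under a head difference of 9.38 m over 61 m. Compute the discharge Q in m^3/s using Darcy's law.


Darcy's law: Q = K * A * i, where i = dh/L.
Hydraulic gradient i = 9.38 / 61 = 0.15377.
Q = 0.036 * 429 * 0.15377
  = 2.3748 m^3/s.

2.3748


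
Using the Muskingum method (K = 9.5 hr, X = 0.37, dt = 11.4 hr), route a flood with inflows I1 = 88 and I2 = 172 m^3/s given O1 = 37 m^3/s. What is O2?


Muskingum coefficients:
denom = 2*K*(1-X) + dt = 2*9.5*(1-0.37) + 11.4 = 23.37.
C0 = (dt - 2*K*X)/denom = (11.4 - 2*9.5*0.37)/23.37 = 0.187.
C1 = (dt + 2*K*X)/denom = (11.4 + 2*9.5*0.37)/23.37 = 0.7886.
C2 = (2*K*(1-X) - dt)/denom = 0.0244.
O2 = C0*I2 + C1*I1 + C2*O1
   = 0.187*172 + 0.7886*88 + 0.0244*37
   = 102.46 m^3/s.

102.46


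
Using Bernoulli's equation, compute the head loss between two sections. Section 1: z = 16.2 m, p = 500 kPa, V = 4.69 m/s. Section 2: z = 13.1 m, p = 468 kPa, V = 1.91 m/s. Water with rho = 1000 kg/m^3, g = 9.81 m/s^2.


Total head at each section: H = z + p/(rho*g) + V^2/(2g).
H1 = 16.2 + 500*1000/(1000*9.81) + 4.69^2/(2*9.81)
   = 16.2 + 50.968 + 1.1211
   = 68.29 m.
H2 = 13.1 + 468*1000/(1000*9.81) + 1.91^2/(2*9.81)
   = 13.1 + 47.706 + 0.1859
   = 60.992 m.
h_L = H1 - H2 = 68.29 - 60.992 = 7.297 m.

7.297


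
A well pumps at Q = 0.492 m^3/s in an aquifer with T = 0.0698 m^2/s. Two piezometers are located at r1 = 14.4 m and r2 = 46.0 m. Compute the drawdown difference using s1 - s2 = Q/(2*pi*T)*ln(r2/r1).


Thiem equation: s1 - s2 = Q/(2*pi*T) * ln(r2/r1).
ln(r2/r1) = ln(46.0/14.4) = 1.1614.
Q/(2*pi*T) = 0.492 / (2*pi*0.0698) = 0.492 / 0.4386 = 1.1218.
s1 - s2 = 1.1218 * 1.1614 = 1.3029 m.

1.3029


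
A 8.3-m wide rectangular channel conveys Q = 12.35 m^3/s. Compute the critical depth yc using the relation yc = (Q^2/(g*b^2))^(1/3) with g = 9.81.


Using yc = (Q^2 / (g * b^2))^(1/3):
Q^2 = 12.35^2 = 152.52.
g * b^2 = 9.81 * 8.3^2 = 9.81 * 68.89 = 675.81.
Q^2 / (g*b^2) = 152.52 / 675.81 = 0.2257.
yc = 0.2257^(1/3) = 0.6088 m.

0.6088


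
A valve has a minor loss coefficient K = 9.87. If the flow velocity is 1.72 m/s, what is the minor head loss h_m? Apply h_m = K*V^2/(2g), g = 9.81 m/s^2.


Minor loss formula: h_m = K * V^2/(2g).
V^2 = 1.72^2 = 2.9584.
V^2/(2g) = 2.9584 / 19.62 = 0.1508 m.
h_m = 9.87 * 0.1508 = 1.4882 m.

1.4882


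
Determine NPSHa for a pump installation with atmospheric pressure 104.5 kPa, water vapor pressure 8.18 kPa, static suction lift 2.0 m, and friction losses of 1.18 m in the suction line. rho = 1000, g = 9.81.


NPSHa = p_atm/(rho*g) - z_s - hf_s - p_vap/(rho*g).
p_atm/(rho*g) = 104.5*1000 / (1000*9.81) = 10.652 m.
p_vap/(rho*g) = 8.18*1000 / (1000*9.81) = 0.834 m.
NPSHa = 10.652 - 2.0 - 1.18 - 0.834
      = 6.64 m.

6.64


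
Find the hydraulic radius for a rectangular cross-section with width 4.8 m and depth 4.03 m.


For a rectangular section:
Flow area A = b * y = 4.8 * 4.03 = 19.34 m^2.
Wetted perimeter P = b + 2y = 4.8 + 2*4.03 = 12.86 m.
Hydraulic radius R = A/P = 19.34 / 12.86 = 1.5042 m.

1.5042


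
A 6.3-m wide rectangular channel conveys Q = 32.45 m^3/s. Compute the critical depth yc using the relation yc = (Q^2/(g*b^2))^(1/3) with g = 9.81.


Using yc = (Q^2 / (g * b^2))^(1/3):
Q^2 = 32.45^2 = 1053.0.
g * b^2 = 9.81 * 6.3^2 = 9.81 * 39.69 = 389.36.
Q^2 / (g*b^2) = 1053.0 / 389.36 = 2.7044.
yc = 2.7044^(1/3) = 1.3932 m.

1.3932


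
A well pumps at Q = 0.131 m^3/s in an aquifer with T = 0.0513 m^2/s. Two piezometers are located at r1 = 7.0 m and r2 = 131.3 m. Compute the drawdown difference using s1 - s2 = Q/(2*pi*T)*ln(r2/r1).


Thiem equation: s1 - s2 = Q/(2*pi*T) * ln(r2/r1).
ln(r2/r1) = ln(131.3/7.0) = 2.9316.
Q/(2*pi*T) = 0.131 / (2*pi*0.0513) = 0.131 / 0.3223 = 0.4064.
s1 - s2 = 0.4064 * 2.9316 = 1.1914 m.

1.1914


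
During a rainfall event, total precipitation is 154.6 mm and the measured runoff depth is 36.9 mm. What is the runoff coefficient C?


The runoff coefficient C = runoff depth / rainfall depth.
C = 36.9 / 154.6
  = 0.2387.

0.2387


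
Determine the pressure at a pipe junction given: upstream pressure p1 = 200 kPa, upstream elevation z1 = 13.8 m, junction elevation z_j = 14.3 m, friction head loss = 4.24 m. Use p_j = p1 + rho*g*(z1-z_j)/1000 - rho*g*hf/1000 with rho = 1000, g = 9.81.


Junction pressure: p_j = p1 + rho*g*(z1 - z_j)/1000 - rho*g*hf/1000.
Elevation term = 1000*9.81*(13.8 - 14.3)/1000 = -4.905 kPa.
Friction term = 1000*9.81*4.24/1000 = 41.594 kPa.
p_j = 200 + -4.905 - 41.594 = 153.5 kPa.

153.5


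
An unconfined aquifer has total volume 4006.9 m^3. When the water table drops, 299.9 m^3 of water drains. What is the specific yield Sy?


Specific yield Sy = Volume drained / Total volume.
Sy = 299.9 / 4006.9
   = 0.0748.

0.0748


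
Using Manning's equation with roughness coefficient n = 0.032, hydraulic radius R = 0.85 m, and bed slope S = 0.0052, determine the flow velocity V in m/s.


Manning's equation gives V = (1/n) * R^(2/3) * S^(1/2).
First, compute R^(2/3) = 0.85^(2/3) = 0.8973.
Next, S^(1/2) = 0.0052^(1/2) = 0.072111.
Then 1/n = 1/0.032 = 31.25.
V = 31.25 * 0.8973 * 0.072111 = 2.0221 m/s.

2.0221


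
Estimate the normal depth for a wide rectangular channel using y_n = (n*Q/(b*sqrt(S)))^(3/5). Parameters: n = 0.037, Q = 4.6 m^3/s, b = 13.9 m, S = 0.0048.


We use the wide-channel approximation y_n = (n*Q/(b*sqrt(S)))^(3/5).
sqrt(S) = sqrt(0.0048) = 0.069282.
Numerator: n*Q = 0.037 * 4.6 = 0.1702.
Denominator: b*sqrt(S) = 13.9 * 0.069282 = 0.96302.
arg = 0.1767.
y_n = 0.1767^(3/5) = 0.3535 m.

0.3535


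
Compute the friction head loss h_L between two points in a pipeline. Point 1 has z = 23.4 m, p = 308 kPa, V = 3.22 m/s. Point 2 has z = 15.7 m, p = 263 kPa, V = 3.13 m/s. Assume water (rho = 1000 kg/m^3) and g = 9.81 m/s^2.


Total head at each section: H = z + p/(rho*g) + V^2/(2g).
H1 = 23.4 + 308*1000/(1000*9.81) + 3.22^2/(2*9.81)
   = 23.4 + 31.397 + 0.5285
   = 55.325 m.
H2 = 15.7 + 263*1000/(1000*9.81) + 3.13^2/(2*9.81)
   = 15.7 + 26.809 + 0.4993
   = 43.009 m.
h_L = H1 - H2 = 55.325 - 43.009 = 12.316 m.

12.316


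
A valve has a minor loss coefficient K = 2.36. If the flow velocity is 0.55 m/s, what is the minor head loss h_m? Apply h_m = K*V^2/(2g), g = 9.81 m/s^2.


Minor loss formula: h_m = K * V^2/(2g).
V^2 = 0.55^2 = 0.3025.
V^2/(2g) = 0.3025 / 19.62 = 0.0154 m.
h_m = 2.36 * 0.0154 = 0.0364 m.

0.0364


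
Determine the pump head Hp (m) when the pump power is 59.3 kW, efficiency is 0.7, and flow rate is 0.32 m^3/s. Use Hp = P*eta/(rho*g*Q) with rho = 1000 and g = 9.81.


Pump head formula: Hp = P * eta / (rho * g * Q).
Numerator: P * eta = 59.3 * 1000 * 0.7 = 41510.0 W.
Denominator: rho * g * Q = 1000 * 9.81 * 0.32 = 3139.2.
Hp = 41510.0 / 3139.2 = 13.22 m.

13.22


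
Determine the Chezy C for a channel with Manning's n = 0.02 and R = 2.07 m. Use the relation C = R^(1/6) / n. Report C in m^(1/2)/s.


The Chezy coefficient relates to Manning's n through C = R^(1/6) / n.
R^(1/6) = 2.07^(1/6) = 1.128916.
C = 1.128916 / 0.02 = 56.45 m^(1/2)/s.

56.45


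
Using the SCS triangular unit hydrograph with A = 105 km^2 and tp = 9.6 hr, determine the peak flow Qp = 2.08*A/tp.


SCS formula: Qp = 2.08 * A / tp.
Qp = 2.08 * 105 / 9.6
   = 218.4 / 9.6
   = 22.75 m^3/s per cm.

22.75


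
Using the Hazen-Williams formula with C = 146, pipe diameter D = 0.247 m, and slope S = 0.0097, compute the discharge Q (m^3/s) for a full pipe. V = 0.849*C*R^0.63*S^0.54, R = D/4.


For a full circular pipe, R = D/4 = 0.247/4 = 0.0617 m.
V = 0.849 * 146 * 0.0617^0.63 * 0.0097^0.54
  = 0.849 * 146 * 0.173022 * 0.081819
  = 1.7548 m/s.
Pipe area A = pi*D^2/4 = pi*0.247^2/4 = 0.0479 m^2.
Q = A * V = 0.0479 * 1.7548 = 0.0841 m^3/s.

0.0841


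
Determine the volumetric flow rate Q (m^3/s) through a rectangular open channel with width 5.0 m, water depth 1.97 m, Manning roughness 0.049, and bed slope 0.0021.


For a rectangular channel, the cross-sectional area A = b * y = 5.0 * 1.97 = 9.85 m^2.
The wetted perimeter P = b + 2y = 5.0 + 2*1.97 = 8.94 m.
Hydraulic radius R = A/P = 9.85/8.94 = 1.1018 m.
Velocity V = (1/n)*R^(2/3)*S^(1/2) = (1/0.049)*1.1018^(2/3)*0.0021^(1/2) = 0.9977 m/s.
Discharge Q = A * V = 9.85 * 0.9977 = 9.827 m^3/s.

9.827


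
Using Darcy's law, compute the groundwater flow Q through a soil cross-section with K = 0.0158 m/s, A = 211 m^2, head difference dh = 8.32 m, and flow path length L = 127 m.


Darcy's law: Q = K * A * i, where i = dh/L.
Hydraulic gradient i = 8.32 / 127 = 0.065512.
Q = 0.0158 * 211 * 0.065512
  = 0.2184 m^3/s.

0.2184


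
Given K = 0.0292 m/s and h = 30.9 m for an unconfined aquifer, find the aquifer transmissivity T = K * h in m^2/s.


Transmissivity is defined as T = K * h.
T = 0.0292 * 30.9
  = 0.9023 m^2/s.

0.9023


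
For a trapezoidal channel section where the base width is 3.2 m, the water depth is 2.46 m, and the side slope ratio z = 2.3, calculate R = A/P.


For a trapezoidal section with side slope z:
A = (b + z*y)*y = (3.2 + 2.3*2.46)*2.46 = 21.791 m^2.
P = b + 2*y*sqrt(1 + z^2) = 3.2 + 2*2.46*sqrt(1 + 2.3^2) = 15.539 m.
R = A/P = 21.791 / 15.539 = 1.4023 m.

1.4023


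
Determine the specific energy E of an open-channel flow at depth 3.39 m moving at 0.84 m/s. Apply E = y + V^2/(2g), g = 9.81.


Specific energy E = y + V^2/(2g).
Velocity head = V^2/(2g) = 0.84^2 / (2*9.81) = 0.7056 / 19.62 = 0.036 m.
E = 3.39 + 0.036 = 3.426 m.

3.426


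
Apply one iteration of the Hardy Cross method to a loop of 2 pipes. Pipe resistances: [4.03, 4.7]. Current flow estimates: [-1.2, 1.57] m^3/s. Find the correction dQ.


Numerator terms (r*Q*|Q|): 4.03*-1.2*|-1.2| = -5.8032; 4.7*1.57*|1.57| = 11.585.
Sum of numerator = 5.7818.
Denominator terms (r*|Q|): 4.03*|-1.2| = 4.836; 4.7*|1.57| = 7.379.
2 * sum of denominator = 2 * 12.215 = 24.43.
dQ = -5.7818 / 24.43 = -0.2367 m^3/s.

-0.2367


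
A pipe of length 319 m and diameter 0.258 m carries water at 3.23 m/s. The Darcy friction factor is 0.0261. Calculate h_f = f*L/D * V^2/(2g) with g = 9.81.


Darcy-Weisbach equation: h_f = f * (L/D) * V^2/(2g).
f * L/D = 0.0261 * 319/0.258 = 32.2709.
V^2/(2g) = 3.23^2 / (2*9.81) = 10.4329 / 19.62 = 0.5317 m.
h_f = 32.2709 * 0.5317 = 17.16 m.

17.16


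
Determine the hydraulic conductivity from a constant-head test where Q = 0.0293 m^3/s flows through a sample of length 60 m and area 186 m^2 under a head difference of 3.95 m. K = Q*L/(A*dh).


From K = Q*L / (A*dh):
Numerator: Q*L = 0.0293 * 60 = 1.758.
Denominator: A*dh = 186 * 3.95 = 734.7.
K = 1.758 / 734.7 = 0.002393 m/s.

0.002393


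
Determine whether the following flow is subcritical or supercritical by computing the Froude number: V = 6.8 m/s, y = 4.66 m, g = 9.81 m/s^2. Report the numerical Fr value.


The Froude number is defined as Fr = V / sqrt(g*y).
g*y = 9.81 * 4.66 = 45.7146.
sqrt(g*y) = sqrt(45.7146) = 6.7613.
Fr = 6.8 / 6.7613 = 1.0057.
Since Fr > 1, the flow is supercritical.

1.0057


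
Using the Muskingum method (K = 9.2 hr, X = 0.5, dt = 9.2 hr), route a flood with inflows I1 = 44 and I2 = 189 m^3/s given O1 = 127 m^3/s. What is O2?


Muskingum coefficients:
denom = 2*K*(1-X) + dt = 2*9.2*(1-0.5) + 9.2 = 18.4.
C0 = (dt - 2*K*X)/denom = (9.2 - 2*9.2*0.5)/18.4 = 0.0.
C1 = (dt + 2*K*X)/denom = (9.2 + 2*9.2*0.5)/18.4 = 1.0.
C2 = (2*K*(1-X) - dt)/denom = 0.0.
O2 = C0*I2 + C1*I1 + C2*O1
   = 0.0*189 + 1.0*44 + 0.0*127
   = 44.0 m^3/s.

44.0


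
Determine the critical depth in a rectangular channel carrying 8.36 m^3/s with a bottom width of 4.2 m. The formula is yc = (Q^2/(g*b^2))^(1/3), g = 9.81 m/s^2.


Using yc = (Q^2 / (g * b^2))^(1/3):
Q^2 = 8.36^2 = 69.89.
g * b^2 = 9.81 * 4.2^2 = 9.81 * 17.64 = 173.05.
Q^2 / (g*b^2) = 69.89 / 173.05 = 0.4039.
yc = 0.4039^(1/3) = 0.7392 m.

0.7392


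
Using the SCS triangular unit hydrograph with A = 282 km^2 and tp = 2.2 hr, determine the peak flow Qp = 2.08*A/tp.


SCS formula: Qp = 2.08 * A / tp.
Qp = 2.08 * 282 / 2.2
   = 586.56 / 2.2
   = 266.62 m^3/s per cm.

266.62


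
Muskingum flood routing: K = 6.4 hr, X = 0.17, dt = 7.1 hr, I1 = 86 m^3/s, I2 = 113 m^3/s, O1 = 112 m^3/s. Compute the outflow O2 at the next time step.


Muskingum coefficients:
denom = 2*K*(1-X) + dt = 2*6.4*(1-0.17) + 7.1 = 17.724.
C0 = (dt - 2*K*X)/denom = (7.1 - 2*6.4*0.17)/17.724 = 0.2778.
C1 = (dt + 2*K*X)/denom = (7.1 + 2*6.4*0.17)/17.724 = 0.5234.
C2 = (2*K*(1-X) - dt)/denom = 0.1988.
O2 = C0*I2 + C1*I1 + C2*O1
   = 0.2778*113 + 0.5234*86 + 0.1988*112
   = 98.67 m^3/s.

98.67


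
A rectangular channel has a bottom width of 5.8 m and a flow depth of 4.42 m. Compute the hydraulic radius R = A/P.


For a rectangular section:
Flow area A = b * y = 5.8 * 4.42 = 25.64 m^2.
Wetted perimeter P = b + 2y = 5.8 + 2*4.42 = 14.64 m.
Hydraulic radius R = A/P = 25.64 / 14.64 = 1.7511 m.

1.7511


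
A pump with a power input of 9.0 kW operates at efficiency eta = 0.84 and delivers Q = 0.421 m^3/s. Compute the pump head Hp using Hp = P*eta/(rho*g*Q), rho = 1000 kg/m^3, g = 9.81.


Pump head formula: Hp = P * eta / (rho * g * Q).
Numerator: P * eta = 9.0 * 1000 * 0.84 = 7560.0 W.
Denominator: rho * g * Q = 1000 * 9.81 * 0.421 = 4130.01.
Hp = 7560.0 / 4130.01 = 1.83 m.

1.83


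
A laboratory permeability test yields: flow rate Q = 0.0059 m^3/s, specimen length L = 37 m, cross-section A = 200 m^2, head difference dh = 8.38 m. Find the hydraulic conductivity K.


From K = Q*L / (A*dh):
Numerator: Q*L = 0.0059 * 37 = 0.2183.
Denominator: A*dh = 200 * 8.38 = 1676.0.
K = 0.2183 / 1676.0 = 0.00013 m/s.

0.00013


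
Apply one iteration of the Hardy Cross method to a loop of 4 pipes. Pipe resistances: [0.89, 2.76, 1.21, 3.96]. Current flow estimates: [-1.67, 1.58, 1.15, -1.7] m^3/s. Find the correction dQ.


Numerator terms (r*Q*|Q|): 0.89*-1.67*|-1.67| = -2.4821; 2.76*1.58*|1.58| = 6.8901; 1.21*1.15*|1.15| = 1.6002; 3.96*-1.7*|-1.7| = -11.4444.
Sum of numerator = -5.4362.
Denominator terms (r*|Q|): 0.89*|-1.67| = 1.4863; 2.76*|1.58| = 4.3608; 1.21*|1.15| = 1.3915; 3.96*|-1.7| = 6.732.
2 * sum of denominator = 2 * 13.9706 = 27.9412.
dQ = --5.4362 / 27.9412 = 0.1946 m^3/s.

0.1946


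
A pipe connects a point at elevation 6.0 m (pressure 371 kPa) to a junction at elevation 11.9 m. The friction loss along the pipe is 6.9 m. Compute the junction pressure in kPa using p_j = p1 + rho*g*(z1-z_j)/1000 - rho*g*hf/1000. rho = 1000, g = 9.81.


Junction pressure: p_j = p1 + rho*g*(z1 - z_j)/1000 - rho*g*hf/1000.
Elevation term = 1000*9.81*(6.0 - 11.9)/1000 = -57.879 kPa.
Friction term = 1000*9.81*6.9/1000 = 67.689 kPa.
p_j = 371 + -57.879 - 67.689 = 245.43 kPa.

245.43


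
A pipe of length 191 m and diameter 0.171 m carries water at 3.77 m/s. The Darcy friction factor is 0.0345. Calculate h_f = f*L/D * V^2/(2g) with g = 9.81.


Darcy-Weisbach equation: h_f = f * (L/D) * V^2/(2g).
f * L/D = 0.0345 * 191/0.171 = 38.5351.
V^2/(2g) = 3.77^2 / (2*9.81) = 14.2129 / 19.62 = 0.7244 m.
h_f = 38.5351 * 0.7244 = 27.915 m.

27.915


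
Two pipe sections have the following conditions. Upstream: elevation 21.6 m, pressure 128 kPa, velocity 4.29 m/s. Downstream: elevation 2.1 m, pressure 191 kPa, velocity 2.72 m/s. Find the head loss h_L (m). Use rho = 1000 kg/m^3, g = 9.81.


Total head at each section: H = z + p/(rho*g) + V^2/(2g).
H1 = 21.6 + 128*1000/(1000*9.81) + 4.29^2/(2*9.81)
   = 21.6 + 13.048 + 0.938
   = 35.586 m.
H2 = 2.1 + 191*1000/(1000*9.81) + 2.72^2/(2*9.81)
   = 2.1 + 19.47 + 0.3771
   = 21.947 m.
h_L = H1 - H2 = 35.586 - 21.947 = 13.639 m.

13.639


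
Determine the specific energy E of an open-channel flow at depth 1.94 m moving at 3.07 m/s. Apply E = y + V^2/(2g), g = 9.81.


Specific energy E = y + V^2/(2g).
Velocity head = V^2/(2g) = 3.07^2 / (2*9.81) = 9.4249 / 19.62 = 0.4804 m.
E = 1.94 + 0.4804 = 2.4204 m.

2.4204


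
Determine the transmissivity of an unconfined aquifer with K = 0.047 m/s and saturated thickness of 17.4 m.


Transmissivity is defined as T = K * h.
T = 0.047 * 17.4
  = 0.8178 m^2/s.

0.8178


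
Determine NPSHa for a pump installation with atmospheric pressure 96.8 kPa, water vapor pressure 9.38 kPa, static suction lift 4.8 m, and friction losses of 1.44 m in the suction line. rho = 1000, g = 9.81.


NPSHa = p_atm/(rho*g) - z_s - hf_s - p_vap/(rho*g).
p_atm/(rho*g) = 96.8*1000 / (1000*9.81) = 9.867 m.
p_vap/(rho*g) = 9.38*1000 / (1000*9.81) = 0.956 m.
NPSHa = 9.867 - 4.8 - 1.44 - 0.956
      = 2.67 m.

2.67


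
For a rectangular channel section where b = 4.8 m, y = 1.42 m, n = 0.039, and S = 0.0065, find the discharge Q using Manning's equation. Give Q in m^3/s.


For a rectangular channel, the cross-sectional area A = b * y = 4.8 * 1.42 = 6.82 m^2.
The wetted perimeter P = b + 2y = 4.8 + 2*1.42 = 7.64 m.
Hydraulic radius R = A/P = 6.82/7.64 = 0.8921 m.
Velocity V = (1/n)*R^(2/3)*S^(1/2) = (1/0.039)*0.8921^(2/3)*0.0065^(1/2) = 1.9158 m/s.
Discharge Q = A * V = 6.82 * 1.9158 = 13.058 m^3/s.

13.058


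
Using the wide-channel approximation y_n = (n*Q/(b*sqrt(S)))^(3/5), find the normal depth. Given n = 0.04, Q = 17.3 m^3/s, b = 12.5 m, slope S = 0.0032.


We use the wide-channel approximation y_n = (n*Q/(b*sqrt(S)))^(3/5).
sqrt(S) = sqrt(0.0032) = 0.056569.
Numerator: n*Q = 0.04 * 17.3 = 0.692.
Denominator: b*sqrt(S) = 12.5 * 0.056569 = 0.707113.
arg = 0.9786.
y_n = 0.9786^(3/5) = 0.9871 m.

0.9871


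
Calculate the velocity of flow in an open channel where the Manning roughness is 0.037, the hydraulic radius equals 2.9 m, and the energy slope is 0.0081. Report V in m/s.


Manning's equation gives V = (1/n) * R^(2/3) * S^(1/2).
First, compute R^(2/3) = 2.9^(2/3) = 2.0336.
Next, S^(1/2) = 0.0081^(1/2) = 0.09.
Then 1/n = 1/0.037 = 27.03.
V = 27.03 * 2.0336 * 0.09 = 4.9466 m/s.

4.9466


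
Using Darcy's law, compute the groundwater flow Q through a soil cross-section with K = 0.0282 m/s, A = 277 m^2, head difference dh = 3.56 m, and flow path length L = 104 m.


Darcy's law: Q = K * A * i, where i = dh/L.
Hydraulic gradient i = 3.56 / 104 = 0.034231.
Q = 0.0282 * 277 * 0.034231
  = 0.2674 m^3/s.

0.2674


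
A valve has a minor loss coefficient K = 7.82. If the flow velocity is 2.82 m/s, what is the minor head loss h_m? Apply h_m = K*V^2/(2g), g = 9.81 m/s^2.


Minor loss formula: h_m = K * V^2/(2g).
V^2 = 2.82^2 = 7.9524.
V^2/(2g) = 7.9524 / 19.62 = 0.4053 m.
h_m = 7.82 * 0.4053 = 3.1696 m.

3.1696


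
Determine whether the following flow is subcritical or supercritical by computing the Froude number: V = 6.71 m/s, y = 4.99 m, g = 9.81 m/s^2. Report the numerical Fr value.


The Froude number is defined as Fr = V / sqrt(g*y).
g*y = 9.81 * 4.99 = 48.9519.
sqrt(g*y) = sqrt(48.9519) = 6.9966.
Fr = 6.71 / 6.9966 = 0.959.
Since Fr < 1, the flow is subcritical.

0.959


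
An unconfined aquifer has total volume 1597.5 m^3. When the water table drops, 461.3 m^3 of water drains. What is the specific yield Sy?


Specific yield Sy = Volume drained / Total volume.
Sy = 461.3 / 1597.5
   = 0.2888.

0.2888


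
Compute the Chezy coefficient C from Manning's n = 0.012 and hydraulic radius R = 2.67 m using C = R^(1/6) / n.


The Chezy coefficient relates to Manning's n through C = R^(1/6) / n.
R^(1/6) = 2.67^(1/6) = 1.177837.
C = 1.177837 / 0.012 = 98.15 m^(1/2)/s.

98.15


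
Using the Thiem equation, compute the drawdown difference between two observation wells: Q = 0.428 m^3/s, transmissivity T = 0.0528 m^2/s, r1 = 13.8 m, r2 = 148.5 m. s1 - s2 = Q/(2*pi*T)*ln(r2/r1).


Thiem equation: s1 - s2 = Q/(2*pi*T) * ln(r2/r1).
ln(r2/r1) = ln(148.5/13.8) = 2.3759.
Q/(2*pi*T) = 0.428 / (2*pi*0.0528) = 0.428 / 0.3318 = 1.2901.
s1 - s2 = 1.2901 * 2.3759 = 3.0652 m.

3.0652


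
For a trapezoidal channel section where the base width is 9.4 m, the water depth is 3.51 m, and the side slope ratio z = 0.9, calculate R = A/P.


For a trapezoidal section with side slope z:
A = (b + z*y)*y = (9.4 + 0.9*3.51)*3.51 = 44.082 m^2.
P = b + 2*y*sqrt(1 + z^2) = 9.4 + 2*3.51*sqrt(1 + 0.9^2) = 18.844 m.
R = A/P = 44.082 / 18.844 = 2.3393 m.

2.3393


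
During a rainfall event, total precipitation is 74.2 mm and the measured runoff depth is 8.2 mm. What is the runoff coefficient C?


The runoff coefficient C = runoff depth / rainfall depth.
C = 8.2 / 74.2
  = 0.1105.

0.1105


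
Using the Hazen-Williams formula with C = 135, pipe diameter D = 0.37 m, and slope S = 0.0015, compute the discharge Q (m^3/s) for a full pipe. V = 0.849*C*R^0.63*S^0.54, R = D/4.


For a full circular pipe, R = D/4 = 0.37/4 = 0.0925 m.
V = 0.849 * 135 * 0.0925^0.63 * 0.0015^0.54
  = 0.849 * 135 * 0.223187 * 0.02986
  = 0.7638 m/s.
Pipe area A = pi*D^2/4 = pi*0.37^2/4 = 0.1075 m^2.
Q = A * V = 0.1075 * 0.7638 = 0.0821 m^3/s.

0.0821


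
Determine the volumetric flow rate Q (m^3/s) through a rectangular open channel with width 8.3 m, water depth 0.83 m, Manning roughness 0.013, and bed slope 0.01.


For a rectangular channel, the cross-sectional area A = b * y = 8.3 * 0.83 = 6.89 m^2.
The wetted perimeter P = b + 2y = 8.3 + 2*0.83 = 9.96 m.
Hydraulic radius R = A/P = 6.89/9.96 = 0.6917 m.
Velocity V = (1/n)*R^(2/3)*S^(1/2) = (1/0.013)*0.6917^(2/3)*0.01^(1/2) = 6.0162 m/s.
Discharge Q = A * V = 6.89 * 6.0162 = 41.446 m^3/s.

41.446


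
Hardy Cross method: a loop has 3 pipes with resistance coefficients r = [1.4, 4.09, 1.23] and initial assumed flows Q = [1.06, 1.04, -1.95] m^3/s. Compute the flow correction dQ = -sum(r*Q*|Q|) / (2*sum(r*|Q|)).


Numerator terms (r*Q*|Q|): 1.4*1.06*|1.06| = 1.573; 4.09*1.04*|1.04| = 4.4237; 1.23*-1.95*|-1.95| = -4.6771.
Sum of numerator = 1.3197.
Denominator terms (r*|Q|): 1.4*|1.06| = 1.484; 4.09*|1.04| = 4.2536; 1.23*|-1.95| = 2.3985.
2 * sum of denominator = 2 * 8.1361 = 16.2722.
dQ = -1.3197 / 16.2722 = -0.0811 m^3/s.

-0.0811


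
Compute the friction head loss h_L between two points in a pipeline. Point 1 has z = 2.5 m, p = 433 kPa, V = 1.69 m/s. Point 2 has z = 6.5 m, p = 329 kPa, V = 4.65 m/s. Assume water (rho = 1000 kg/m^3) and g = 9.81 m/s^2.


Total head at each section: H = z + p/(rho*g) + V^2/(2g).
H1 = 2.5 + 433*1000/(1000*9.81) + 1.69^2/(2*9.81)
   = 2.5 + 44.139 + 0.1456
   = 46.784 m.
H2 = 6.5 + 329*1000/(1000*9.81) + 4.65^2/(2*9.81)
   = 6.5 + 33.537 + 1.1021
   = 41.139 m.
h_L = H1 - H2 = 46.784 - 41.139 = 5.645 m.

5.645


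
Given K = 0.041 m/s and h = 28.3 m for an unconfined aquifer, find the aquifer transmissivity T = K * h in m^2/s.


Transmissivity is defined as T = K * h.
T = 0.041 * 28.3
  = 1.1603 m^2/s.

1.1603


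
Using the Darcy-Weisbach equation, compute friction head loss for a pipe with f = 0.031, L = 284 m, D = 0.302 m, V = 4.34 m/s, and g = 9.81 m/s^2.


Darcy-Weisbach equation: h_f = f * (L/D) * V^2/(2g).
f * L/D = 0.031 * 284/0.302 = 29.1523.
V^2/(2g) = 4.34^2 / (2*9.81) = 18.8356 / 19.62 = 0.96 m.
h_f = 29.1523 * 0.96 = 27.987 m.

27.987


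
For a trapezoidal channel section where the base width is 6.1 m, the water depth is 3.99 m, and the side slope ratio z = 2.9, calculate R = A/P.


For a trapezoidal section with side slope z:
A = (b + z*y)*y = (6.1 + 2.9*3.99)*3.99 = 70.507 m^2.
P = b + 2*y*sqrt(1 + z^2) = 6.1 + 2*3.99*sqrt(1 + 2.9^2) = 30.579 m.
R = A/P = 70.507 / 30.579 = 2.3057 m.

2.3057


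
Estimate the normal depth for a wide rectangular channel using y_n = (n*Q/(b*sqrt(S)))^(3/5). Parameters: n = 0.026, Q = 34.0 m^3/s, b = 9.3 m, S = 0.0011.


We use the wide-channel approximation y_n = (n*Q/(b*sqrt(S)))^(3/5).
sqrt(S) = sqrt(0.0011) = 0.033166.
Numerator: n*Q = 0.026 * 34.0 = 0.884.
Denominator: b*sqrt(S) = 9.3 * 0.033166 = 0.308444.
arg = 2.866.
y_n = 2.866^(3/5) = 1.8809 m.

1.8809


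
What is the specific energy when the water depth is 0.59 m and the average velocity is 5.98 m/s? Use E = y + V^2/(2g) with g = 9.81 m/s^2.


Specific energy E = y + V^2/(2g).
Velocity head = V^2/(2g) = 5.98^2 / (2*9.81) = 35.7604 / 19.62 = 1.8227 m.
E = 0.59 + 1.8227 = 2.4127 m.

2.4127


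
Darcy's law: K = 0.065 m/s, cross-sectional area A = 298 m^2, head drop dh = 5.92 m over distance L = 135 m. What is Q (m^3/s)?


Darcy's law: Q = K * A * i, where i = dh/L.
Hydraulic gradient i = 5.92 / 135 = 0.043852.
Q = 0.065 * 298 * 0.043852
  = 0.8494 m^3/s.

0.8494


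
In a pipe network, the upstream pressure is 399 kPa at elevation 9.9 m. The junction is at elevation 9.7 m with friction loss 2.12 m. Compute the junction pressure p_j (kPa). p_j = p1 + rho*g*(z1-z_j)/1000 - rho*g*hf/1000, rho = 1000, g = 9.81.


Junction pressure: p_j = p1 + rho*g*(z1 - z_j)/1000 - rho*g*hf/1000.
Elevation term = 1000*9.81*(9.9 - 9.7)/1000 = 1.962 kPa.
Friction term = 1000*9.81*2.12/1000 = 20.797 kPa.
p_j = 399 + 1.962 - 20.797 = 380.16 kPa.

380.16


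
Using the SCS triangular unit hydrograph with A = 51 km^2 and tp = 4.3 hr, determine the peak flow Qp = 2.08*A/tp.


SCS formula: Qp = 2.08 * A / tp.
Qp = 2.08 * 51 / 4.3
   = 106.08 / 4.3
   = 24.67 m^3/s per cm.

24.67


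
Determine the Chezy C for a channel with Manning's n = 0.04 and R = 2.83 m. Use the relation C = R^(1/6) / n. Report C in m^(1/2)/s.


The Chezy coefficient relates to Manning's n through C = R^(1/6) / n.
R^(1/6) = 2.83^(1/6) = 1.189317.
C = 1.189317 / 0.04 = 29.73 m^(1/2)/s.

29.73


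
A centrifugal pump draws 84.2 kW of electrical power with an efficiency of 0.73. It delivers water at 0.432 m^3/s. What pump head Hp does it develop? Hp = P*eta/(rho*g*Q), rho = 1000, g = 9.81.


Pump head formula: Hp = P * eta / (rho * g * Q).
Numerator: P * eta = 84.2 * 1000 * 0.73 = 61466.0 W.
Denominator: rho * g * Q = 1000 * 9.81 * 0.432 = 4237.92.
Hp = 61466.0 / 4237.92 = 14.5 m.

14.5


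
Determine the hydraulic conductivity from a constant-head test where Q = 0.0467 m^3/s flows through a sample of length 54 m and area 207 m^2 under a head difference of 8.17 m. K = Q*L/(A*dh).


From K = Q*L / (A*dh):
Numerator: Q*L = 0.0467 * 54 = 2.5218.
Denominator: A*dh = 207 * 8.17 = 1691.19.
K = 2.5218 / 1691.19 = 0.001491 m/s.

0.001491


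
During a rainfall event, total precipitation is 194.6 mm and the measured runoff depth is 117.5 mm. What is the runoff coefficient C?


The runoff coefficient C = runoff depth / rainfall depth.
C = 117.5 / 194.6
  = 0.6038.

0.6038


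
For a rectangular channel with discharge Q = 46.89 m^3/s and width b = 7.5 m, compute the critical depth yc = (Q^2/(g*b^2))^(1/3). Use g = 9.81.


Using yc = (Q^2 / (g * b^2))^(1/3):
Q^2 = 46.89^2 = 2198.67.
g * b^2 = 9.81 * 7.5^2 = 9.81 * 56.25 = 551.81.
Q^2 / (g*b^2) = 2198.67 / 551.81 = 3.9845.
yc = 3.9845^(1/3) = 1.5853 m.

1.5853


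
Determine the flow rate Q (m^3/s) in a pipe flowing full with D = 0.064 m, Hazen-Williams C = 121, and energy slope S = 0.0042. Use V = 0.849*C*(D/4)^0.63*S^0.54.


For a full circular pipe, R = D/4 = 0.064/4 = 0.016 m.
V = 0.849 * 121 * 0.016^0.63 * 0.0042^0.54
  = 0.849 * 121 * 0.073892 * 0.052066
  = 0.3952 m/s.
Pipe area A = pi*D^2/4 = pi*0.064^2/4 = 0.0032 m^2.
Q = A * V = 0.0032 * 0.3952 = 0.0013 m^3/s.

0.0013


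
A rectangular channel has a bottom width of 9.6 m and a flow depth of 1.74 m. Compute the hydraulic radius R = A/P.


For a rectangular section:
Flow area A = b * y = 9.6 * 1.74 = 16.7 m^2.
Wetted perimeter P = b + 2y = 9.6 + 2*1.74 = 13.08 m.
Hydraulic radius R = A/P = 16.7 / 13.08 = 1.2771 m.

1.2771


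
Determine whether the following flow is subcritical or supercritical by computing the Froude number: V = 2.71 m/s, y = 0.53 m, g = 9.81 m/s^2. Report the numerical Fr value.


The Froude number is defined as Fr = V / sqrt(g*y).
g*y = 9.81 * 0.53 = 5.1993.
sqrt(g*y) = sqrt(5.1993) = 2.2802.
Fr = 2.71 / 2.2802 = 1.1885.
Since Fr > 1, the flow is supercritical.

1.1885


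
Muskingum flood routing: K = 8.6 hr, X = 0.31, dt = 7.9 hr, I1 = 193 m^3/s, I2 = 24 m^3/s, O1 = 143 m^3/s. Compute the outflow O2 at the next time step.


Muskingum coefficients:
denom = 2*K*(1-X) + dt = 2*8.6*(1-0.31) + 7.9 = 19.768.
C0 = (dt - 2*K*X)/denom = (7.9 - 2*8.6*0.31)/19.768 = 0.1299.
C1 = (dt + 2*K*X)/denom = (7.9 + 2*8.6*0.31)/19.768 = 0.6694.
C2 = (2*K*(1-X) - dt)/denom = 0.2007.
O2 = C0*I2 + C1*I1 + C2*O1
   = 0.1299*24 + 0.6694*193 + 0.2007*143
   = 161.01 m^3/s.

161.01


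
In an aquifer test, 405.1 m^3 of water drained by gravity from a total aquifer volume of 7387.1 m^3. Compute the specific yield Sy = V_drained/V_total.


Specific yield Sy = Volume drained / Total volume.
Sy = 405.1 / 7387.1
   = 0.0548.

0.0548


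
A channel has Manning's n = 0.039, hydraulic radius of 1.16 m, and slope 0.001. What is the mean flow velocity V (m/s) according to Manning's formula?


Manning's equation gives V = (1/n) * R^(2/3) * S^(1/2).
First, compute R^(2/3) = 1.16^(2/3) = 1.104.
Next, S^(1/2) = 0.001^(1/2) = 0.031623.
Then 1/n = 1/0.039 = 25.64.
V = 25.64 * 1.104 * 0.031623 = 0.8952 m/s.

0.8952


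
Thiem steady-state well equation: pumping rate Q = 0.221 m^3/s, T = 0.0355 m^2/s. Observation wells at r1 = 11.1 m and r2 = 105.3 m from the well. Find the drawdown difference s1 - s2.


Thiem equation: s1 - s2 = Q/(2*pi*T) * ln(r2/r1).
ln(r2/r1) = ln(105.3/11.1) = 2.2499.
Q/(2*pi*T) = 0.221 / (2*pi*0.0355) = 0.221 / 0.2231 = 0.9908.
s1 - s2 = 0.9908 * 2.2499 = 2.2292 m.

2.2292


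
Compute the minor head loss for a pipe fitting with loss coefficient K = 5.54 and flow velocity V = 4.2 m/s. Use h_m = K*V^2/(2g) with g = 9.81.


Minor loss formula: h_m = K * V^2/(2g).
V^2 = 4.2^2 = 17.64.
V^2/(2g) = 17.64 / 19.62 = 0.8991 m.
h_m = 5.54 * 0.8991 = 4.9809 m.

4.9809


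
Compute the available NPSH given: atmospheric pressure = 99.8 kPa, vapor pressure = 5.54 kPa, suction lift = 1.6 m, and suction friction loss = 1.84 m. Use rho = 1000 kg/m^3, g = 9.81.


NPSHa = p_atm/(rho*g) - z_s - hf_s - p_vap/(rho*g).
p_atm/(rho*g) = 99.8*1000 / (1000*9.81) = 10.173 m.
p_vap/(rho*g) = 5.54*1000 / (1000*9.81) = 0.565 m.
NPSHa = 10.173 - 1.6 - 1.84 - 0.565
      = 6.17 m.

6.17
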